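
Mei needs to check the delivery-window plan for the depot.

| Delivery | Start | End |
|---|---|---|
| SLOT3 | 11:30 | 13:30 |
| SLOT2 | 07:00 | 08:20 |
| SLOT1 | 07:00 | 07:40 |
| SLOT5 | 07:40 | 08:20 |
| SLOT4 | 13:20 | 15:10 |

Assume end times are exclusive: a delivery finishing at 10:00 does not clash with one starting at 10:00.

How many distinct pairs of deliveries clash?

3

Sorted by start: SLOT1, SLOT2, SLOT5, SLOT3, SLOT4.
SLOT2 starts before SLOT1 ends → SLOT1 and SLOT2 overlap.
SLOT5 starts exactly when SLOT1 ends (back-to-back, no overlap) — done with SLOT1.
SLOT5 starts before SLOT2 ends → SLOT2 and SLOT5 overlap.
SLOT3 starts after SLOT2 ends — done with SLOT2.
SLOT3 starts after SLOT5 ends — done with SLOT5.
SLOT4 starts before SLOT3 ends → SLOT3 and SLOT4 overlap.
Overlapping pairs: SLOT1 & SLOT2, SLOT2 & SLOT5, SLOT3 & SLOT4 — 3 in total.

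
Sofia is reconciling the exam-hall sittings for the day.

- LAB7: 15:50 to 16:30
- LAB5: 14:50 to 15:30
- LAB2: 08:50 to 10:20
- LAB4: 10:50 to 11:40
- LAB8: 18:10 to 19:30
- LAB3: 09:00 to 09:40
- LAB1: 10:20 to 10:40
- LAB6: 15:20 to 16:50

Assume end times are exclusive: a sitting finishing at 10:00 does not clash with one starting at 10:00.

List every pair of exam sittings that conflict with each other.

LAB2 & LAB3, LAB5 & LAB6, LAB6 & LAB7

Sorted by start: LAB2, LAB3, LAB1, LAB4, LAB5, LAB6, LAB7, LAB8.
LAB3 starts before LAB2 ends → LAB2 and LAB3 overlap.
LAB1 starts exactly when LAB2 ends (back-to-back, no overlap), so nothing later overlaps LAB2 either.
LAB1 starts after LAB3 ends, so nothing later overlaps LAB3 either.
LAB4 starts after LAB1 ends, so nothing later overlaps LAB1 either.
LAB5 starts after LAB4 ends, so nothing later overlaps LAB4 either.
LAB6 starts before LAB5 ends → LAB5 and LAB6 overlap.
LAB7 starts after LAB5 ends, so nothing later overlaps LAB5 either.
LAB7 starts before LAB6 ends → LAB6 and LAB7 overlap.
LAB8 starts after LAB6 ends.
LAB8 starts after LAB7 ends.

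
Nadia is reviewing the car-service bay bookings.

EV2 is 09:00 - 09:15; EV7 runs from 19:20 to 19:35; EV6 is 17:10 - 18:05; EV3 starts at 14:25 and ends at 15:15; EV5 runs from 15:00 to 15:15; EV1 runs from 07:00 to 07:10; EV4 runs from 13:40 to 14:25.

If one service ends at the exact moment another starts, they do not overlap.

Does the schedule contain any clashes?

Yes

Check each pair: they overlap iff neither finishes before the other starts.
Sorted by start: EV1, EV2, EV4, EV3, EV5, EV6, EV7.
EV2 starts after EV1 ends, so EV1 has no further overlaps.
EV4 starts after EV2 ends, so EV2 has no further overlaps.
EV3 starts exactly when EV4 ends (back-to-back, no overlap), so EV4 has no further overlaps.
EV5 starts before EV3 ends → EV3 and EV5 overlap.
That's a conflict, so the schedule is not conflict-free.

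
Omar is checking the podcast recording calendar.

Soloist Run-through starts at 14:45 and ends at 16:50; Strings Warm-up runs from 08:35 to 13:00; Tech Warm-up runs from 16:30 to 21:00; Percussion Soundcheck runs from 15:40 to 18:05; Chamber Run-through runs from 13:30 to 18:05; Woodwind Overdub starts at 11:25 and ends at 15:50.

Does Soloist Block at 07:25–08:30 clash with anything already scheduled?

No — it doesn't clash with anything

Strings Warm-up: starts 08:35 at or after Soloist Block ends 08:30 → clear.
Woodwind Overdub: starts 11:25 at or after Soloist Block ends 08:30 → clear.
Chamber Run-through: starts 13:30 at or after Soloist Block ends 08:30 → clear.
Soloist Run-through: starts 14:45 at or after Soloist Block ends 08:30 → clear.
Percussion Soundcheck: starts 15:40 at or after Soloist Block ends 08:30 → clear.
Tech Warm-up: starts 16:30 at or after Soloist Block ends 08:30 → clear.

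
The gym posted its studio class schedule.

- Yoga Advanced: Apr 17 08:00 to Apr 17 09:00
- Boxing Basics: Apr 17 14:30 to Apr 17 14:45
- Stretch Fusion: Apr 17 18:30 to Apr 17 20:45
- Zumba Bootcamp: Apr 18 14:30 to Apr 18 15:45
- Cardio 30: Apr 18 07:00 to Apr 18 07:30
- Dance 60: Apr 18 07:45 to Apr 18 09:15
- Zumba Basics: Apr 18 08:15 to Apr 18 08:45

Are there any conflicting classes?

Sorted by start: Yoga Advanced, Boxing Basics, Stretch Fusion, Cardio 30, Dance 60, Zumba Basics, Zumba Bootcamp.
Boxing Basics starts after Yoga Advanced ends — done with Yoga Advanced.
Stretch Fusion starts after Boxing Basics ends — done with Boxing Basics.
Cardio 30 starts after Stretch Fusion ends — done with Stretch Fusion.
Dance 60 starts after Cardio 30 ends — done with Cardio 30.
Zumba Basics starts before Dance 60 ends → Dance 60 and Zumba Basics overlap.
That's a conflict, so the schedule is not conflict-free.

Yes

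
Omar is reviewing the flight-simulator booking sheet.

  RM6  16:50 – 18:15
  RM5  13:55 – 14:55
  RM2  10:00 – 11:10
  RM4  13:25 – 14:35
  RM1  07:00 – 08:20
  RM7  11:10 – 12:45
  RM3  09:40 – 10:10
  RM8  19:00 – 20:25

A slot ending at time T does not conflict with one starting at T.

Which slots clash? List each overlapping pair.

Check each pair: they overlap iff neither finishes before the other starts.
Sorted by start: RM1, RM3, RM2, RM7, RM4, RM5, RM6, RM8.
RM3 starts after RM1 ends, so nothing later overlaps RM1 either.
RM2 starts before RM3 ends → RM3 and RM2 overlap.
RM7 starts after RM3 ends, so nothing later overlaps RM3 either.
RM7 starts exactly when RM2 ends (back-to-back, no overlap), so nothing later overlaps RM2 either.
RM4 starts after RM7 ends, so nothing later overlaps RM7 either.
RM5 starts before RM4 ends → RM4 and RM5 overlap.
RM6 starts after RM4 ends, so nothing later overlaps RM4 either.
RM6 starts after RM5 ends, so nothing later overlaps RM5 either.
RM8 starts after RM6 ends.

RM2 & RM3, RM4 & RM5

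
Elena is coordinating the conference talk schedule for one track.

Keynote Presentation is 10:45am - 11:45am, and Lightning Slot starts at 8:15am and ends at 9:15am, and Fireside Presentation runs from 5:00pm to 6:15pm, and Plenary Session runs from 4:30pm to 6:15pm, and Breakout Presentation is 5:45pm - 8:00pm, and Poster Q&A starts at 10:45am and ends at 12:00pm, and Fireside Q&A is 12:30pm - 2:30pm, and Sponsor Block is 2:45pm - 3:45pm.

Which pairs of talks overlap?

Two intervals overlap when each starts before the other ends.
Sorted by start: Lightning Slot, Keynote Presentation, Poster Q&A, Fireside Q&A, Sponsor Block, Plenary Session, Fireside Presentation, Breakout Presentation.
Keynote Presentation starts after Lightning Slot ends, so Lightning Slot has no further overlaps.
Poster Q&A starts before Keynote Presentation ends → Keynote Presentation and Poster Q&A overlap.
Fireside Q&A starts after Keynote Presentation ends, so Keynote Presentation has no further overlaps.
Fireside Q&A starts after Poster Q&A ends, so Poster Q&A has no further overlaps.
Sponsor Block starts after Fireside Q&A ends, so Fireside Q&A has no further overlaps.
Plenary Session starts after Sponsor Block ends, so Sponsor Block has no further overlaps.
Fireside Presentation starts before Plenary Session ends → Plenary Session and Fireside Presentation overlap.
Breakout Presentation starts before Plenary Session ends → Plenary Session and Breakout Presentation overlap.
Breakout Presentation starts before Fireside Presentation ends → Fireside Presentation and Breakout Presentation overlap.

Breakout Presentation & Fireside Presentation, Breakout Presentation & Plenary Session, Fireside Presentation & Plenary Session, Keynote Presentation & Poster Q&A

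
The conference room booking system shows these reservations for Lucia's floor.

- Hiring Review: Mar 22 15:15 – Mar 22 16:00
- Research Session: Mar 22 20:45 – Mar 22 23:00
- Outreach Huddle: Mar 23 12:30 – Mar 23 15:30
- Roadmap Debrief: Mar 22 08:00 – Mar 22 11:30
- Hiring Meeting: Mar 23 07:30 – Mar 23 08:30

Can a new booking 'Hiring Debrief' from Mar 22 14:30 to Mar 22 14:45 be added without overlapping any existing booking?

Yes — the slot is free

Roadmap Debrief: ends Mar 22 11:30 at or before Hiring Debrief starts Mar 22 14:30 → clear.
Hiring Review: starts Mar 22 15:15 at or after Hiring Debrief ends Mar 22 14:45 → clear.
Research Session: starts Mar 22 20:45 at or after Hiring Debrief ends Mar 22 14:45 → clear.
Hiring Meeting: starts Mar 23 07:30 at or after Hiring Debrief ends Mar 22 14:45 → clear.
Outreach Huddle: starts Mar 23 12:30 at or after Hiring Debrief ends Mar 22 14:45 → clear.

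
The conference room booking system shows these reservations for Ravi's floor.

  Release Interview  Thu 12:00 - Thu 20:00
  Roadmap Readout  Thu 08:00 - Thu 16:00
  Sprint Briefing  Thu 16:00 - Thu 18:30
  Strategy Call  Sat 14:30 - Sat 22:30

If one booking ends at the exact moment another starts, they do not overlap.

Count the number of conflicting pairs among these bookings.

2

Two intervals overlap when each starts before the other ends.
Sorted by start: Roadmap Readout, Release Interview, Sprint Briefing, Strategy Call.
Release Interview starts before Roadmap Readout ends → Roadmap Readout and Release Interview overlap.
Sprint Briefing starts exactly when Roadmap Readout ends (back-to-back, no overlap); Roadmap Readout is clear from here.
Sprint Briefing starts before Release Interview ends → Release Interview and Sprint Briefing overlap.
Strategy Call starts after Release Interview ends.
Strategy Call starts after Sprint Briefing ends.
Overlapping pairs: Release Interview & Roadmap Readout, Release Interview & Sprint Briefing — 2 in total.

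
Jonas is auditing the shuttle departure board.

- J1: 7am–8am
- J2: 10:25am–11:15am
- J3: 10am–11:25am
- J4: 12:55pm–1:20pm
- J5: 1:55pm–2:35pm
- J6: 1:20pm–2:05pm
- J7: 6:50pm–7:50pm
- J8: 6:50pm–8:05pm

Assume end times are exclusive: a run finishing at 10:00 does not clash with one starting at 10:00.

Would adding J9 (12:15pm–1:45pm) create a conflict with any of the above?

J1: ends 8am at or before J9 starts 12:15pm → clear.
J3: ends 11:25am at or before J9 starts 12:15pm → clear.
J2: ends 11:15am at or before J9 starts 12:15pm → clear.
J4: starts 12:55pm before J9 ends 1:45pm, and ends 1:20pm after J9 starts 12:15pm → overlap.
J6: starts 1:20pm before J9 ends 1:45pm, and ends 2:05pm after J9 starts 12:15pm → overlap.
J5: starts 1:55pm at or after J9 ends 1:45pm → clear.
J7: starts 6:50pm at or after J9 ends 1:45pm → clear.
J8: starts 6:50pm at or after J9 ends 1:45pm → clear.
J9 overlaps J4, J6.

Yes — it overlaps J4, J6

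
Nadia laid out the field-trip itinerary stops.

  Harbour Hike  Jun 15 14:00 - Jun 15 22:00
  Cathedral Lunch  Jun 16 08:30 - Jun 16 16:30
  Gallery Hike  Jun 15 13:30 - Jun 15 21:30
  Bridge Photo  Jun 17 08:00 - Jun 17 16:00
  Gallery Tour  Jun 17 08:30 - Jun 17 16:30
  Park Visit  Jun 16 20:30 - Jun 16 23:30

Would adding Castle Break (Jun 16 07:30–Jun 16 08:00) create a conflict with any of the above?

No — it doesn't clash with anything

Gallery Hike: ends Jun 15 21:30 at or before Castle Break starts Jun 16 07:30 → clear.
Harbour Hike: ends Jun 15 22:00 at or before Castle Break starts Jun 16 07:30 → clear.
Cathedral Lunch: starts Jun 16 08:30 at or after Castle Break ends Jun 16 08:00 → clear.
Park Visit: starts Jun 16 20:30 at or after Castle Break ends Jun 16 08:00 → clear.
Bridge Photo: starts Jun 17 08:00 at or after Castle Break ends Jun 16 08:00 → clear.
Gallery Tour: starts Jun 17 08:30 at or after Castle Break ends Jun 16 08:00 → clear.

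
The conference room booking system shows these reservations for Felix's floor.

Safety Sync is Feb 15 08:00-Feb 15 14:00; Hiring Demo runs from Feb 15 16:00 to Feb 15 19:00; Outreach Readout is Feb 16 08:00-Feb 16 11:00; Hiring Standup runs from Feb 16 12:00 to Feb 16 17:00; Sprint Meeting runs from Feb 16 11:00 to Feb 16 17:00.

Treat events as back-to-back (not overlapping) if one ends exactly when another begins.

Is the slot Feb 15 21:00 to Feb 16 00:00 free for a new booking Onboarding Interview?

Yes — the slot is free

Safety Sync: ends Feb 15 14:00 at or before Onboarding Interview starts Feb 15 21:00 → clear.
Hiring Demo: ends Feb 15 19:00 at or before Onboarding Interview starts Feb 15 21:00 → clear.
Outreach Readout: starts Feb 16 08:00 at or after Onboarding Interview ends Feb 16 00:00 → clear.
Sprint Meeting: starts Feb 16 11:00 at or after Onboarding Interview ends Feb 16 00:00 → clear.
Hiring Standup: starts Feb 16 12:00 at or after Onboarding Interview ends Feb 16 00:00 → clear.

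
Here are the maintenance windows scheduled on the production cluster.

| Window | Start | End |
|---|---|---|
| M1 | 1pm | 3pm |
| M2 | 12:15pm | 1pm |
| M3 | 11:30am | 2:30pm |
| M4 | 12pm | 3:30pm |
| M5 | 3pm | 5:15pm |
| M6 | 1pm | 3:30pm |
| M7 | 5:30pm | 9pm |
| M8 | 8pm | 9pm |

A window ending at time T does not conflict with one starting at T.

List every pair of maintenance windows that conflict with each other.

M1 & M3, M1 & M4, M1 & M6, M2 & M3, M2 & M4, M3 & M4, M3 & M6, M4 & M5, M4 & M6, M5 & M6, M7 & M8

Sorted by start: M3, M4, M2, M1, M6, M5, M7, M8.
M4 starts before M3 ends → M3 and M4 overlap.
M2 starts before M3 ends → M3 and M2 overlap.
M1 starts before M3 ends → M3 and M1 overlap.
M6 starts before M3 ends → M3 and M6 overlap.
M5 starts after M3 ends — done with M3.
M2 starts before M4 ends → M4 and M2 overlap.
M1 starts before M4 ends → M4 and M1 overlap.
M6 starts before M4 ends → M4 and M6 overlap.
M5 starts before M4 ends → M4 and M5 overlap.
M7 starts after M4 ends — done with M4.
M1 starts exactly when M2 ends (back-to-back, no overlap) — done with M2.
M6 starts before M1 ends → M1 and M6 overlap.
M5 starts exactly when M1 ends (back-to-back, no overlap) — done with M1.
M5 starts before M6 ends → M6 and M5 overlap.
M7 starts after M6 ends — done with M6.
M7 starts after M5 ends — done with M5.
M8 starts before M7 ends → M7 and M8 overlap.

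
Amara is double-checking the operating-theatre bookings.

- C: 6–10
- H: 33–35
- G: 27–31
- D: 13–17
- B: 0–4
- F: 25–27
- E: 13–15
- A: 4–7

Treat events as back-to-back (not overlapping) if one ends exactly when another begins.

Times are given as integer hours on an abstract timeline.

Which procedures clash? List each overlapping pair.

Sorted by start: B, A, C, D, E, F, G, H.
A starts exactly when B ends (back-to-back, no overlap), so nothing later overlaps B either.
C starts before A ends → A and C overlap.
D starts after A ends, so nothing later overlaps A either.
D starts after C ends, so nothing later overlaps C either.
E starts before D ends → D and E overlap.
F starts after D ends, so nothing later overlaps D either.
F starts after E ends, so nothing later overlaps E either.
G starts exactly when F ends (back-to-back, no overlap), so nothing later overlaps F either.
H starts after G ends.

A & C, D & E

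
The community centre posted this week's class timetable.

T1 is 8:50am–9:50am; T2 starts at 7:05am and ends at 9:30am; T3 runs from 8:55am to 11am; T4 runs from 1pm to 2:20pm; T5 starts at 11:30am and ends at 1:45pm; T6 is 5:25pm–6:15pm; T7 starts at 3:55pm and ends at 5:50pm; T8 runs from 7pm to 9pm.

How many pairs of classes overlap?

Sorted by start: T2, T1, T3, T5, T4, T7, T6, T8.
T1 starts before T2 ends → T2 and T1 overlap.
T3 starts before T2 ends → T2 and T3 overlap.
T5 starts after T2 ends; T2 is clear from here.
T3 starts before T1 ends → T1 and T3 overlap.
T5 starts after T1 ends; T1 is clear from here.
T5 starts after T3 ends; T3 is clear from here.
T4 starts before T5 ends → T5 and T4 overlap.
T7 starts after T5 ends; T5 is clear from here.
T7 starts after T4 ends; T4 is clear from here.
T6 starts before T7 ends → T7 and T6 overlap.
T8 starts after T7 ends.
T8 starts after T6 ends.
Overlapping pairs: T1 & T2, T1 & T3, T2 & T3, T4 & T5, T6 & T7 — 5 in total.

5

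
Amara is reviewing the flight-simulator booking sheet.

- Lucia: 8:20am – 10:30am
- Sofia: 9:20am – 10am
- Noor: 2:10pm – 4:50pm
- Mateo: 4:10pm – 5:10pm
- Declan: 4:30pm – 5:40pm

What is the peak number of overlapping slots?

3

Sweep the timeline, counting +1 at each start and −1 at each end (ends before starts at a tie):
8:20am start Lucia → 1
9:20am start Sofia → 2
10am end Sofia → 1
10:30am end Lucia → 0
2:10pm start Noor → 1
4:10pm start Mateo → 2
4:30pm start Declan → 3
4:50pm end Noor → 2
5:10pm end Mateo → 1
5:40pm end Declan → 0
Peak is 3, at 4:30pm (Declan, Mateo, Noor).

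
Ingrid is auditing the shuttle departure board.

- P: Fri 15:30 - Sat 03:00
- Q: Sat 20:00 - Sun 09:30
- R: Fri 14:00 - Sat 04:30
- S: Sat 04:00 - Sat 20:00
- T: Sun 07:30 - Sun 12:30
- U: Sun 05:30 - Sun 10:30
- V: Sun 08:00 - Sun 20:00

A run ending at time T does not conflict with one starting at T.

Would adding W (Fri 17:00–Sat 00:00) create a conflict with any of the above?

R: starts Fri 14:00 before W ends Sat 00:00, and ends Sat 04:30 after W starts Fri 17:00 → overlap.
P: starts Fri 15:30 before W ends Sat 00:00, and ends Sat 03:00 after W starts Fri 17:00 → overlap.
S: starts Sat 04:00 at or after W ends Sat 00:00 → clear.
Q: starts Sat 20:00 at or after W ends Sat 00:00 → clear.
U: starts Sun 05:30 at or after W ends Sat 00:00 → clear.
T: starts Sun 07:30 at or after W ends Sat 00:00 → clear.
V: starts Sun 08:00 at or after W ends Sat 00:00 → clear.
W overlaps P, R.

Yes — it overlaps P, R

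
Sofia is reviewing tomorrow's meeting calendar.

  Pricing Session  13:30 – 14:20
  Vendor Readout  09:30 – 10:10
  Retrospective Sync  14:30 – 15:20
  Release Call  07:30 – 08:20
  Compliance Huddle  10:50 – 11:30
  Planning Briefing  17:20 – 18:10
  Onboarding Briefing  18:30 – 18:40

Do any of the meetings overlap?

Sorted by start: Release Call, Vendor Readout, Compliance Huddle, Pricing Session, Retrospective Sync, Planning Briefing, Onboarding Briefing.
Vendor Readout starts after Release Call ends; Release Call is clear from here.
Compliance Huddle starts after Vendor Readout ends; Vendor Readout is clear from here.
Pricing Session starts after Compliance Huddle ends; Compliance Huddle is clear from here.
Retrospective Sync starts after Pricing Session ends; Pricing Session is clear from here.
Planning Briefing starts after Retrospective Sync ends; Retrospective Sync is clear from here.
Onboarding Briefing starts after Planning Briefing ends.
Every pair is clear; the schedule has no overlaps.

No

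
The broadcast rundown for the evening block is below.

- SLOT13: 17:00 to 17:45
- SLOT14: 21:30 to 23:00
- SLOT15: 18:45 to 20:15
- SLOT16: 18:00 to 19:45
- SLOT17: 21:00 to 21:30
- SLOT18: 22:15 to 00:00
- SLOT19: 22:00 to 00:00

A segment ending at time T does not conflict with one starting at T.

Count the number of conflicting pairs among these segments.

4

Sorted by start: SLOT13, SLOT16, SLOT15, SLOT17, SLOT14, SLOT19, SLOT18.
SLOT16 starts after SLOT13 ends; SLOT13 is clear from here.
SLOT15 starts before SLOT16 ends → SLOT16 and SLOT15 overlap.
SLOT17 starts after SLOT16 ends; SLOT16 is clear from here.
SLOT17 starts after SLOT15 ends; SLOT15 is clear from here.
SLOT14 starts exactly when SLOT17 ends (back-to-back, no overlap); SLOT17 is clear from here.
SLOT19 starts before SLOT14 ends → SLOT14 and SLOT19 overlap.
SLOT18 starts before SLOT14 ends → SLOT14 and SLOT18 overlap.
SLOT18 starts before SLOT19 ends → SLOT19 and SLOT18 overlap.
Overlapping pairs: SLOT14 & SLOT18, SLOT14 & SLOT19, SLOT15 & SLOT16, SLOT18 & SLOT19 — 4 in total.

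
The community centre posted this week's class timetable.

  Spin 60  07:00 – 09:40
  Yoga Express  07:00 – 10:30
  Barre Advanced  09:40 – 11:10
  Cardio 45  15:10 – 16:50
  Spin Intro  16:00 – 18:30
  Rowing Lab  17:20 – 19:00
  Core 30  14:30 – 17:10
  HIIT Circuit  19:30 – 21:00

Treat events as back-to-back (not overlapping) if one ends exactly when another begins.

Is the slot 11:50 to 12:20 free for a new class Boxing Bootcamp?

Spin 60: ends 09:40 at or before Boxing Bootcamp starts 11:50 → clear.
Yoga Express: ends 10:30 at or before Boxing Bootcamp starts 11:50 → clear.
Barre Advanced: ends 11:10 at or before Boxing Bootcamp starts 11:50 → clear.
Core 30: starts 14:30 at or after Boxing Bootcamp ends 12:20 → clear.
Cardio 45: starts 15:10 at or after Boxing Bootcamp ends 12:20 → clear.
Spin Intro: starts 16:00 at or after Boxing Bootcamp ends 12:20 → clear.
Rowing Lab: starts 17:20 at or after Boxing Bootcamp ends 12:20 → clear.
HIIT Circuit: starts 19:30 at or after Boxing Bootcamp ends 12:20 → clear.

Yes — the slot is free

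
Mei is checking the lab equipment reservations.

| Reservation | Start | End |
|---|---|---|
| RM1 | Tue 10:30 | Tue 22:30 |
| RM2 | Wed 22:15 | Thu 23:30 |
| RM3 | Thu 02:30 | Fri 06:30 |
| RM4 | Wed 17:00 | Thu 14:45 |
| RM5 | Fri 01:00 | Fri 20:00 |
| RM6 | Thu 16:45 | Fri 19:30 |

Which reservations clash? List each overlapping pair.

Sorted by start: RM1, RM4, RM2, RM3, RM6, RM5.
RM4 starts after RM1 ends — done with RM1.
RM2 starts before RM4 ends → RM4 and RM2 overlap.
RM3 starts before RM4 ends → RM4 and RM3 overlap.
RM6 starts after RM4 ends — done with RM4.
RM3 starts before RM2 ends → RM2 and RM3 overlap.
RM6 starts before RM2 ends → RM2 and RM6 overlap.
RM5 starts after RM2 ends.
RM6 starts before RM3 ends → RM3 and RM6 overlap.
RM5 starts before RM3 ends → RM3 and RM5 overlap.
RM5 starts before RM6 ends → RM6 and RM5 overlap.

RM2 & RM3, RM2 & RM4, RM2 & RM6, RM3 & RM4, RM3 & RM5, RM3 & RM6, RM5 & RM6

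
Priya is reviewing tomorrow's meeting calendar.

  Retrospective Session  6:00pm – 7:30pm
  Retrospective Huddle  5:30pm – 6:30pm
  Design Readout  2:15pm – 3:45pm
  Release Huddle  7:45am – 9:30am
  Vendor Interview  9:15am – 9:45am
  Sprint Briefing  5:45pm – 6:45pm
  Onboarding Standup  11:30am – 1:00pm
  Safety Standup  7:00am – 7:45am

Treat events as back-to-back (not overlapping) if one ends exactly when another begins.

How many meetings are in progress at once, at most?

Sort all start/end points and keep a running count:
7:00am start Safety Standup → 1
7:45am end Safety Standup → 0
7:45am start Release Huddle → 1
9:15am start Vendor Interview → 2
9:30am end Release Huddle → 1
9:45am end Vendor Interview → 0
11:30am start Onboarding Standup → 1
1:00pm end Onboarding Standup → 0
2:15pm start Design Readout → 1
3:45pm end Design Readout → 0
5:30pm start Retrospective Huddle → 1
5:45pm start Sprint Briefing → 2
6:00pm start Retrospective Session → 3
6:30pm end Retrospective Huddle → 2
6:45pm end Sprint Briefing → 1
7:30pm end Retrospective Session → 0
Peak is 3, at 6:00pm (Retrospective Huddle, Retrospective Session, Sprint Briefing).

3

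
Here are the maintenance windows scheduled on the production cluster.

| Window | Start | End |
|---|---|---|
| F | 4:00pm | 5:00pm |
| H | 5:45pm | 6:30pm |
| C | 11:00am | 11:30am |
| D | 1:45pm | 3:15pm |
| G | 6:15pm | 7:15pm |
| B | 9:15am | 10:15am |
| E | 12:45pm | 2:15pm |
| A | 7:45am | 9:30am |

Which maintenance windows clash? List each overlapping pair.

A & B, D & E, G & H

Sorted by start: A, B, C, E, D, F, H, G.
B starts before A ends → A and B overlap.
C starts after A ends, so nothing later overlaps A either.
C starts after B ends, so nothing later overlaps B either.
E starts after C ends, so nothing later overlaps C either.
D starts before E ends → E and D overlap.
F starts after E ends, so nothing later overlaps E either.
F starts after D ends, so nothing later overlaps D either.
H starts after F ends, so nothing later overlaps F either.
G starts before H ends → H and G overlap.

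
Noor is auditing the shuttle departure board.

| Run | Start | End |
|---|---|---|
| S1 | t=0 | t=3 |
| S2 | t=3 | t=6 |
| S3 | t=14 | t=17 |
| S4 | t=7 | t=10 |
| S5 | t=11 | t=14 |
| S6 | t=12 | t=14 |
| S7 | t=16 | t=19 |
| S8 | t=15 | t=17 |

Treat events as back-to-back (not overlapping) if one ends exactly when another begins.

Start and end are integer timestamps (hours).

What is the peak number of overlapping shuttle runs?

3

Walk through starts and ends in time order (an end at T is processed before a start at T):
t=0 start S1 → 1
t=3 end S1 → 0
t=3 start S2 → 1
t=6 end S2 → 0
t=7 start S4 → 1
t=10 end S4 → 0
t=11 start S5 → 1
t=12 start S6 → 2
t=14 end S5 → 1
t=14 end S6 → 0
t=14 start S3 → 1
t=15 start S8 → 2
t=16 start S7 → 3
t=17 end S3 → 2
t=17 end S8 → 1
t=19 end S7 → 0
Peak is 3, at t=16 (S3, S7, S8).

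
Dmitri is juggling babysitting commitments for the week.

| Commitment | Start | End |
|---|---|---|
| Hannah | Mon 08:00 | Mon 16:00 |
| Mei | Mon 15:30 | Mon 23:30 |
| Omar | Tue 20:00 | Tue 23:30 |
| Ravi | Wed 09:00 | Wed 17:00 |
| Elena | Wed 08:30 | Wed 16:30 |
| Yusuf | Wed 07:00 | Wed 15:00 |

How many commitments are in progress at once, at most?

3

Sort all start/end points and keep a running count:
Mon 08:00 start Hannah → 1
Mon 15:30 start Mei → 2
Mon 16:00 end Hannah → 1
Mon 23:30 end Mei → 0
Tue 20:00 start Omar → 1
Tue 23:30 end Omar → 0
Wed 07:00 start Yusuf → 1
Wed 08:30 start Elena → 2
Wed 09:00 start Ravi → 3
Wed 15:00 end Yusuf → 2
Wed 16:30 end Elena → 1
Wed 17:00 end Ravi → 0
Peak is 3, at Wed 09:00 (Elena, Ravi, Yusuf).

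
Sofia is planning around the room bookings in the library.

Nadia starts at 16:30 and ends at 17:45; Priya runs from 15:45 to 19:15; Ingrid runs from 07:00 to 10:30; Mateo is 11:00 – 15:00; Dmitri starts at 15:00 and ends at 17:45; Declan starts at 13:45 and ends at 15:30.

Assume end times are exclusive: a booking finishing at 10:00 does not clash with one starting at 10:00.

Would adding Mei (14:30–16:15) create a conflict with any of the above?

Yes — it overlaps Declan, Dmitri, Mateo, Priya

Ingrid: ends 10:30 at or before Mei starts 14:30 → clear.
Mateo: starts 11:00 before Mei ends 16:15, and ends 15:00 after Mei starts 14:30 → overlap.
Declan: starts 13:45 before Mei ends 16:15, and ends 15:30 after Mei starts 14:30 → overlap.
Dmitri: starts 15:00 before Mei ends 16:15, and ends 17:45 after Mei starts 14:30 → overlap.
Priya: starts 15:45 before Mei ends 16:15, and ends 19:15 after Mei starts 14:30 → overlap.
Nadia: starts 16:30 at or after Mei ends 16:15 → clear.
Mei overlaps Declan, Mateo, Priya, Dmitri.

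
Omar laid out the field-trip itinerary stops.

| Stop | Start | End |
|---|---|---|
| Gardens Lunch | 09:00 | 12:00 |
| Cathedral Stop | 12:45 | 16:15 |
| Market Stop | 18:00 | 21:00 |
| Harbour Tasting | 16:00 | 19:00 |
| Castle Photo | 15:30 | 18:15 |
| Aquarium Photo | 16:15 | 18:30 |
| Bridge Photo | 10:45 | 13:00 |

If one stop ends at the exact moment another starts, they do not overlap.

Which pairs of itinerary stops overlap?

Aquarium Photo & Castle Photo, Aquarium Photo & Harbour Tasting, Aquarium Photo & Market Stop, Bridge Photo & Cathedral Stop, Bridge Photo & Gardens Lunch, Castle Photo & Cathedral Stop, Castle Photo & Harbour Tasting, Castle Photo & Market Stop, Cathedral Stop & Harbour Tasting, Harbour Tasting & Market Stop

Sorted by start: Gardens Lunch, Bridge Photo, Cathedral Stop, Castle Photo, Harbour Tasting, Aquarium Photo, Market Stop.
Bridge Photo starts before Gardens Lunch ends → Gardens Lunch and Bridge Photo overlap.
Cathedral Stop starts after Gardens Lunch ends — done with Gardens Lunch.
Cathedral Stop starts before Bridge Photo ends → Bridge Photo and Cathedral Stop overlap.
Castle Photo starts after Bridge Photo ends — done with Bridge Photo.
Castle Photo starts before Cathedral Stop ends → Cathedral Stop and Castle Photo overlap.
Harbour Tasting starts before Cathedral Stop ends → Cathedral Stop and Harbour Tasting overlap.
Aquarium Photo starts exactly when Cathedral Stop ends (back-to-back, no overlap) — done with Cathedral Stop.
Harbour Tasting starts before Castle Photo ends → Castle Photo and Harbour Tasting overlap.
Aquarium Photo starts before Castle Photo ends → Castle Photo and Aquarium Photo overlap.
Market Stop starts before Castle Photo ends → Castle Photo and Market Stop overlap.
Aquarium Photo starts before Harbour Tasting ends → Harbour Tasting and Aquarium Photo overlap.
Market Stop starts before Harbour Tasting ends → Harbour Tasting and Market Stop overlap.
Market Stop starts before Aquarium Photo ends → Aquarium Photo and Market Stop overlap.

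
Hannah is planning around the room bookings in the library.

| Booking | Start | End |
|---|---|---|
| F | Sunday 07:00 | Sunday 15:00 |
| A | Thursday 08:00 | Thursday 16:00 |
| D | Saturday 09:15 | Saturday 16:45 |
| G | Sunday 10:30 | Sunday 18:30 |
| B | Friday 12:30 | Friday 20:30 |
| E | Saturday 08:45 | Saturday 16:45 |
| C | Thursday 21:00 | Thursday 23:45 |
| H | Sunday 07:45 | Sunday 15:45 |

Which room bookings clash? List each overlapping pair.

D & E, F & G, F & H, G & H

Two intervals overlap when each starts before the other ends.
Sorted by start: A, C, B, E, D, F, H, G.
C starts after A ends — done with A.
B starts after C ends — done with C.
E starts after B ends — done with B.
D starts before E ends → E and D overlap.
F starts after E ends — done with E.
F starts after D ends — done with D.
H starts before F ends → F and H overlap.
G starts before F ends → F and G overlap.
G starts before H ends → H and G overlap.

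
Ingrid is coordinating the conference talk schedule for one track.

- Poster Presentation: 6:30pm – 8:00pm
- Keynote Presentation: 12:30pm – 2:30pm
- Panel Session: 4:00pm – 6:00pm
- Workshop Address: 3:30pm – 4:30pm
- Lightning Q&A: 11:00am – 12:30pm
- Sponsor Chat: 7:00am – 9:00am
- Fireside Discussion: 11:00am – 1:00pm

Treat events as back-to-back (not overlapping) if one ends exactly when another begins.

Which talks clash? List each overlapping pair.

Sorted by start: Sponsor Chat, Fireside Discussion, Lightning Q&A, Keynote Presentation, Workshop Address, Panel Session, Poster Presentation.
Fireside Discussion starts after Sponsor Chat ends, so Sponsor Chat has no further overlaps.
Lightning Q&A starts before Fireside Discussion ends → Fireside Discussion and Lightning Q&A overlap.
Keynote Presentation starts before Fireside Discussion ends → Fireside Discussion and Keynote Presentation overlap.
Workshop Address starts after Fireside Discussion ends, so Fireside Discussion has no further overlaps.
Keynote Presentation starts exactly when Lightning Q&A ends (back-to-back, no overlap), so Lightning Q&A has no further overlaps.
Workshop Address starts after Keynote Presentation ends, so Keynote Presentation has no further overlaps.
Panel Session starts before Workshop Address ends → Workshop Address and Panel Session overlap.
Poster Presentation starts after Workshop Address ends.
Poster Presentation starts after Panel Session ends.

Fireside Discussion & Keynote Presentation, Fireside Discussion & Lightning Q&A, Panel Session & Workshop Address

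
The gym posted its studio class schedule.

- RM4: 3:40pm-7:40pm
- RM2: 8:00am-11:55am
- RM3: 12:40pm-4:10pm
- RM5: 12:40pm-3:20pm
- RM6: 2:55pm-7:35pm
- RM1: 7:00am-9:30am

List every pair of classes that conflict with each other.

Sorted by start: RM1, RM2, RM3, RM5, RM6, RM4.
RM2 starts before RM1 ends → RM1 and RM2 overlap.
RM3 starts after RM1 ends; RM1 is clear from here.
RM3 starts after RM2 ends; RM2 is clear from here.
RM5 starts before RM3 ends → RM3 and RM5 overlap.
RM6 starts before RM3 ends → RM3 and RM6 overlap.
RM4 starts before RM3 ends → RM3 and RM4 overlap.
RM6 starts before RM5 ends → RM5 and RM6 overlap.
RM4 starts after RM5 ends.
RM4 starts before RM6 ends → RM6 and RM4 overlap.

RM1 & RM2, RM3 & RM4, RM3 & RM5, RM3 & RM6, RM4 & RM6, RM5 & RM6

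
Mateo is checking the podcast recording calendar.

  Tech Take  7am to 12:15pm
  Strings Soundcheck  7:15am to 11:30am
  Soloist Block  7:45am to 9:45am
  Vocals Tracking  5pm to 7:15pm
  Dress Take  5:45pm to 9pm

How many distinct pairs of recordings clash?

4

Sorted by start: Tech Take, Strings Soundcheck, Soloist Block, Vocals Tracking, Dress Take.
Strings Soundcheck starts before Tech Take ends → Tech Take and Strings Soundcheck overlap.
Soloist Block starts before Tech Take ends → Tech Take and Soloist Block overlap.
Vocals Tracking starts after Tech Take ends; Tech Take is clear from here.
Soloist Block starts before Strings Soundcheck ends → Strings Soundcheck and Soloist Block overlap.
Vocals Tracking starts after Strings Soundcheck ends; Strings Soundcheck is clear from here.
Vocals Tracking starts after Soloist Block ends; Soloist Block is clear from here.
Dress Take starts before Vocals Tracking ends → Vocals Tracking and Dress Take overlap.
Overlapping pairs: Dress Take & Vocals Tracking, Soloist Block & Strings Soundcheck, Soloist Block & Tech Take, Strings Soundcheck & Tech Take — 4 in total.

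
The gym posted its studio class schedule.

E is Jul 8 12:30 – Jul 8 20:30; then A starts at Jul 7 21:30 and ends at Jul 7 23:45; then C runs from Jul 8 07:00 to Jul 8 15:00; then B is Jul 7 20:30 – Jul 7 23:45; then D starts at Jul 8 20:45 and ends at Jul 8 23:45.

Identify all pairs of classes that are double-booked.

A & B, C & E

Sorted by start: B, A, C, E, D.
A starts before B ends → B and A overlap.
C starts after B ends, so nothing later overlaps B either.
C starts after A ends, so nothing later overlaps A either.
E starts before C ends → C and E overlap.
D starts after C ends.
D starts after E ends.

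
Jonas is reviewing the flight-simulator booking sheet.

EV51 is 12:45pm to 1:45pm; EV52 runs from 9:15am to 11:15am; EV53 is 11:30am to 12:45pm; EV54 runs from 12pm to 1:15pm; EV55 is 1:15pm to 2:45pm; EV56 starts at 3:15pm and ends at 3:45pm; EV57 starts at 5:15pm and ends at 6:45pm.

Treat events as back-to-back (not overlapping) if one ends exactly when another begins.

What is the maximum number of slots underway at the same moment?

Sort all start/end points and keep a running count:
9:15am start EV52 → 1
11:15am end EV52 → 0
11:30am start EV53 → 1
12pm start EV54 → 2
12:45pm end EV53 → 1
12:45pm start EV51 → 2
1:15pm end EV54 → 1
1:15pm start EV55 → 2
1:45pm end EV51 → 1
2:45pm end EV55 → 0
3:15pm start EV56 → 1
3:45pm end EV56 → 0
5:15pm start EV57 → 1
6:45pm end EV57 → 0
Peak is 2, at 12pm (EV53, EV54).

2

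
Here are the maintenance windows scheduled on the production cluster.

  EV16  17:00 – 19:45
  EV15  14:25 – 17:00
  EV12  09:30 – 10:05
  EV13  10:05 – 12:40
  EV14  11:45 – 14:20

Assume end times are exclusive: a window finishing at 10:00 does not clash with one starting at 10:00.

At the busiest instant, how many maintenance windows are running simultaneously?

2

Sort all start/end points and keep a running count:
09:30 start EV12 → 1
10:05 end EV12 → 0
10:05 start EV13 → 1
11:45 start EV14 → 2
12:40 end EV13 → 1
14:20 end EV14 → 0
14:25 start EV15 → 1
17:00 end EV15 → 0
17:00 start EV16 → 1
19:45 end EV16 → 0
Peak is 2, at 11:45 (EV13, EV14).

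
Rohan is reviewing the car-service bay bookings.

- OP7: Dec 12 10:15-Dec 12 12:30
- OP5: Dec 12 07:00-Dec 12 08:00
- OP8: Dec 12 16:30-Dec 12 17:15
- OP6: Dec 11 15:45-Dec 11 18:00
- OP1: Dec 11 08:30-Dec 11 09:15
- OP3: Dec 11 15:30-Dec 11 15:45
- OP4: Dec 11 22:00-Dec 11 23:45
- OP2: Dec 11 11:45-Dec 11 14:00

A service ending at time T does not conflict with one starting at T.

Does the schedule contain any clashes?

Check each pair: they overlap iff neither finishes before the other starts.
Sorted by start: OP1, OP2, OP3, OP6, OP4, OP5, OP7, OP8.
OP2 starts after OP1 ends, so nothing later overlaps OP1 either.
OP3 starts after OP2 ends, so nothing later overlaps OP2 either.
OP6 starts exactly when OP3 ends (back-to-back, no overlap), so nothing later overlaps OP3 either.
OP4 starts after OP6 ends, so nothing later overlaps OP6 either.
OP5 starts after OP4 ends, so nothing later overlaps OP4 either.
OP7 starts after OP5 ends, so nothing later overlaps OP5 either.
OP8 starts after OP7 ends.
Every pair is clear; the schedule has no overlaps.

No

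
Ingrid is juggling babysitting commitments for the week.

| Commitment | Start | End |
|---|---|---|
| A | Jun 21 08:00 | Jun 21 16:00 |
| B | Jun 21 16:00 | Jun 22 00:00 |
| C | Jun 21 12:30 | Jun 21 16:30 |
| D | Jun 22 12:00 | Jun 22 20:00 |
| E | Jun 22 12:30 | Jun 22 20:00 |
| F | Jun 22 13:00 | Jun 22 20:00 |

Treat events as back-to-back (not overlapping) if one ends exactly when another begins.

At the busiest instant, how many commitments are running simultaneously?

3

Walk through starts and ends in time order (an end at T is processed before a start at T):
Jun 21 08:00 start A → 1
Jun 21 12:30 start C → 2
Jun 21 16:00 end A → 1
Jun 21 16:00 start B → 2
Jun 21 16:30 end C → 1
Jun 22 00:00 end B → 0
Jun 22 12:00 start D → 1
Jun 22 12:30 start E → 2
Jun 22 13:00 start F → 3
Jun 22 20:00 end D → 2
Jun 22 20:00 end E → 1
Jun 22 20:00 end F → 0
Peak is 3, at Jun 22 13:00 (D, E, F).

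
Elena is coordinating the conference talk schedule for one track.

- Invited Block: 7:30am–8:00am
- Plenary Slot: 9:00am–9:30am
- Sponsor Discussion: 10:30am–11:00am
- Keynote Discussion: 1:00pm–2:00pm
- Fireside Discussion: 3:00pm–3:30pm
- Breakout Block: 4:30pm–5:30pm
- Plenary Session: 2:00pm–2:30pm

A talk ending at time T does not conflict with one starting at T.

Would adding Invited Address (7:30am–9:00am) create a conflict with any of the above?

Invited Block: starts 7:30am before Invited Address ends 9:00am, and ends 8:00am after Invited Address starts 7:30am → overlap.
Plenary Slot: starts 9:00am at or after Invited Address ends 9:00am → clear.
Sponsor Discussion: starts 10:30am at or after Invited Address ends 9:00am → clear.
Keynote Discussion: starts 1:00pm at or after Invited Address ends 9:00am → clear.
Plenary Session: starts 2:00pm at or after Invited Address ends 9:00am → clear.
Fireside Discussion: starts 3:00pm at or after Invited Address ends 9:00am → clear.
Breakout Block: starts 4:30pm at or after Invited Address ends 9:00am → clear.
Invited Address overlaps Invited Block.

Yes — it overlaps Invited Block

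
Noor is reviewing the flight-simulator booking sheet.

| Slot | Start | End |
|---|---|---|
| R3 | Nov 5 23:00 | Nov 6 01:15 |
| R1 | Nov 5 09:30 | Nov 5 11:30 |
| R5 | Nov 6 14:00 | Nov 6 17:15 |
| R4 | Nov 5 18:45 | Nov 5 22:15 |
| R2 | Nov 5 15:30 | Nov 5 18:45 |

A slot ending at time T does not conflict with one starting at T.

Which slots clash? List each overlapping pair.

none

Sorted by start: R1, R2, R4, R3, R5.
R2 starts after R1 ends; R1 is clear from here.
R4 starts exactly when R2 ends (back-to-back, no overlap); R2 is clear from here.
R3 starts after R4 ends; R4 is clear from here.
R5 starts after R3 ends.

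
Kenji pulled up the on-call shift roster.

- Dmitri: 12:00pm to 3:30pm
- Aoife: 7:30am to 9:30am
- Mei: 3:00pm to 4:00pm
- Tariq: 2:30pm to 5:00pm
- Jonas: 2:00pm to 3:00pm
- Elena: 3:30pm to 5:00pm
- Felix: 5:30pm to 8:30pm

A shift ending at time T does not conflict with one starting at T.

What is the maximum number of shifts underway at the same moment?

Sort all start/end points and keep a running count:
7:30am start Aoife → 1
9:30am end Aoife → 0
12:00pm start Dmitri → 1
2:00pm start Jonas → 2
2:30pm start Tariq → 3
3:00pm end Jonas → 2
3:00pm start Mei → 3
3:30pm end Dmitri → 2
3:30pm start Elena → 3
4:00pm end Mei → 2
5:00pm end Elena → 1
5:00pm end Tariq → 0
5:30pm start Felix → 1
8:30pm end Felix → 0
Peak is 3, at 2:30pm (Dmitri, Jonas, Tariq).

3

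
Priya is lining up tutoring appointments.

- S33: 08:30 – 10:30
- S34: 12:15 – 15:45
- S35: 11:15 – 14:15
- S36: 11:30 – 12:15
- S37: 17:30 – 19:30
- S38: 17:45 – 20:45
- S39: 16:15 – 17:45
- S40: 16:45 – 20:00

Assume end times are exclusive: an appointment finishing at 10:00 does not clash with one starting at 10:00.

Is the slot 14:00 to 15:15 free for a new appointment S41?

S33: ends 10:30 at or before S41 starts 14:00 → clear.
S35: starts 11:15 before S41 ends 15:15, and ends 14:15 after S41 starts 14:00 → overlap.
S36: ends 12:15 at or before S41 starts 14:00 → clear.
S34: starts 12:15 before S41 ends 15:15, and ends 15:45 after S41 starts 14:00 → overlap.
S39: starts 16:15 at or after S41 ends 15:15 → clear.
S40: starts 16:45 at or after S41 ends 15:15 → clear.
S37: starts 17:30 at or after S41 ends 15:15 → clear.
S38: starts 17:45 at or after S41 ends 15:15 → clear.
S41 overlaps S34, S35.

No — it overlaps S34, S35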